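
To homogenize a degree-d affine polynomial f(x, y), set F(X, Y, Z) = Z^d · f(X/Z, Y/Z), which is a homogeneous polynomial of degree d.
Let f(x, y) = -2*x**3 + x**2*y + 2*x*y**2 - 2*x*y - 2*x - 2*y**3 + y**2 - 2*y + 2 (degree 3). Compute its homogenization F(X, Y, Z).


F(X, Y, Z) = -2*X**3 + X**2*Y + 2*X*Y**2 - 2*X*Y*Z - 2*X*Z**2 - 2*Y**3 + Y**2*Z - 2*Y*Z**2 + 2*Z**3

deg(f) = 3.
Substitute x = X/Z, y = Y/Z into f, then multiply by Z^3.
  monomial -2·x^3·y^0 ↦ -2·X^3·Y^0·Z^0.
  monomial 1·x^2·y^1 ↦ 1·X^2·Y^1·Z^0.
  monomial 2·x^1·y^2 ↦ 2·X^1·Y^2·Z^0.
  monomial -2·x^1·y^1 ↦ -2·X^1·Y^1·Z^1.
  monomial -2·x^1·y^0 ↦ -2·X^1·Y^0·Z^2.
  monomial -2·x^0·y^3 ↦ -2·X^0·Y^3·Z^0.
  monomial 1·x^0·y^2 ↦ 1·X^0·Y^2·Z^1.
  monomial -2·x^0·y^1 ↦ -2·X^0·Y^1·Z^2.
  monomial 2·x^0·y^0 ↦ 2·X^0·Y^0·Z^3.
Collecting: F(X, Y, Z) = -2*X**3 + X**2*Y + 2*X*Y**2 - 2*X*Y*Z - 2*X*Z**2 - 2*Y**3 + Y**2*Z - 2*Y*Z**2 + 2*Z**3.


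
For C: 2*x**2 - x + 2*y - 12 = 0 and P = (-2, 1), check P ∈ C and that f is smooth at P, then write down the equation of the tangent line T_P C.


Tangent line at P: -9*x + 2*y - 20 = 0.

Step 1: f(-2, 1) = 0, so P lies on C.
Step 2: partial derivatives
  f_x(x, y) = 4*x - 1, f_y(x, y) = 2.
  f_x(P) = -9, f_y(P) = 2 (gradient nonzero, so P is smooth).
Step 3: tangent line at P: -9·(x − -2) + 2·(y − 1) = 0.
Expanding: -9*x + 2*y - 20 = 0.


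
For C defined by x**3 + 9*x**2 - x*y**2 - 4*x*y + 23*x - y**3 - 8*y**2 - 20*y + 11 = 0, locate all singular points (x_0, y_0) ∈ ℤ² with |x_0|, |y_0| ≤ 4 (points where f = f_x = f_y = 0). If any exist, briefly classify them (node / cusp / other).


Singular points: {(-3, -2)}; classification: cusp.

Compute partial derivatives:
  f_x = 3*x**2 + 18*x - y**2 - 4*y + 23.
  f_y = -2*x*y - 4*x - 3*y**2 - 16*y - 20.
Scan x_0 ∈ {−4, ..., 4}. For each x_0, f_y(x_0, y) is a polynomial in y; find its integer roots y ∈ {−4, ..., 4}, then test f_x and f at those candidates.
  x = -4: f_y(-4, y) = -3*y**2 - 8*y - 4; vanishes at y ∈ {-2}. (-4, -2): f_x = 3 ≠ 0.
  x = -3: f_y(-3, y) = -3*y**2 - 10*y - 8; vanishes at y ∈ {-2}. (-3, -2): f_x = 0, f = 0 — SINGULAR.
  x = -2: f_y(-2, y) = -3*y**2 - 12*y - 12; vanishes at y ∈ {-2}. (-2, -2): f_x = 3 ≠ 0.
  x = -1: f_y(-1, y) = -3*y**2 - 14*y - 16; vanishes at y ∈ {-2}. (-1, -2): f_x = 12 ≠ 0.
  x = 0: f_y(0, y) = -3*y**2 - 16*y - 20; vanishes at y ∈ {-2}. (0, -2): f_x = 27 ≠ 0.
  x = 1: f_y(1, y) = -3*y**2 - 18*y - 24; vanishes at y ∈ {-4, -2}. (1, -4): f_x = 44 ≠ 0; (1, -2): f_x = 48 ≠ 0.
  x = 2: f_y(2, y) = -3*y**2 - 20*y - 28; vanishes at y ∈ {-2}. (2, -2): f_x = 75 ≠ 0.
  x = 3: f_y(3, y) = -3*y**2 - 22*y - 32; vanishes at y ∈ {-2}. (3, -2): f_x = 108 ≠ 0.
  x = 4: f_y(4, y) = -3*y**2 - 24*y - 36; vanishes at y ∈ {-2}. (4, -2): f_x = 147 ≠ 0.
Only singular point on the grid: (-3, -2).
Classify: substitute x = -3 + u, y = -2 + v and expand: f = u**3 - u*v**2 - v**3 + v**2.
No constant or linear terms (consistent with a singular point). Quadratic part: v**2. Cubic part: u**3 - u*v**2 - v**3.
The quadratic part v**2 is a perfect square, so there is a single (double) tangent line v = 0, i.e. y = -2. Restricting the cubic part to that line (v = 0) leaves u**3 ≠ 0, so f is not divisible by v and the branch is v² ≈ -u**3 to lowest order — this is a cusp.
Classification: cusp.


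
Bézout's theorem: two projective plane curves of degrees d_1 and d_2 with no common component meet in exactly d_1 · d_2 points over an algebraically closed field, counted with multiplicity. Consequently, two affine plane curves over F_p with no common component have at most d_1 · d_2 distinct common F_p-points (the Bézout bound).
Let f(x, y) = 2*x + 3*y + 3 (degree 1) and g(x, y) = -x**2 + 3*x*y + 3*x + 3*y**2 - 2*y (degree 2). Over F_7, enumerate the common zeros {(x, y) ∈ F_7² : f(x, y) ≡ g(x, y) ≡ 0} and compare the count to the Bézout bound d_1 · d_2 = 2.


Common zeros: ∅; count = 0; Bézout bound = 2.

deg(f) = 1, deg(g) = 2, so Bézout bound = 2.
Scan x ∈ F_7. For each x, list the y ∈ F_7 with f(x, y) ≡ 0 and those with g(x, y) ≡ 0 (mod 7); the common zeros in that column are the intersection.
  x = 0: f ≡ 0 at y ∈ {6}; g ≡ 0 at y ∈ {0, 3}; common: ∅.
  x = 1: f ≡ 0 at y ∈ {3}; g ≡ 0 at y ∈ ∅; common: ∅.
  x = 2: f ≡ 0 at y ∈ {0}; g ≡ 0 at y ∈ ∅; common: ∅.
  x = 3: f ≡ 0 at y ∈ {4}; g ≡ 0 at y ∈ {0}; common: ∅.
  x = 4: f ≡ 0 at y ∈ {1}; g ≡ 0 at y ∈ {2, 4}; common: ∅.
  x = 5: f ≡ 0 at y ∈ {5}; g ≡ 0 at y ∈ {2, 3}; common: ∅.
  x = 6: f ≡ 0 at y ∈ {2}; g ≡ 0 at y ∈ ∅; common: ∅.
Collecting: common zeros = ∅, so the count is 0.
Comparison with the Bézout bound: 0 ≤ 2 = deg(f)·deg(g), as expected for curves with no common component (the affine F_7-count falls short of the bound because intersections may lie at infinity, over extension fields, or carry multiplicity).


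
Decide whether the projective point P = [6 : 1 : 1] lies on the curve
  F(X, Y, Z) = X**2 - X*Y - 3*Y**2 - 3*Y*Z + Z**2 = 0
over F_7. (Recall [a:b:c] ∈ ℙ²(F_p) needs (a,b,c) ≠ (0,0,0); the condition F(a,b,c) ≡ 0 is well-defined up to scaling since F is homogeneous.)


F(6,1,1) ≡ 4 (mod 7); P is NOT on the curve.

Evaluate F(6, 1, 1) term-by-term (mod 7).
  X**2 ↦ 1·36·1·1 = 36
  -X*Y ↦ -1·6·1·1 = -6
  -3*Y**2 ↦ -3·1·1·1 = -3
  -3*Y*Z ↦ -3·1·1·1 = -3
  Z**2 ↦ 1·1·1·1 = 1
Sum: F(6, 1, 1) = (36) + (-6) + (-3) + (-3) + (1) = 25.
Reducing mod 7: 25 ≡ 4 (mod 7).
Since F(a, b, c) ≡ 4 ≠ 0 (mod 7), P does NOT lie on the curve.


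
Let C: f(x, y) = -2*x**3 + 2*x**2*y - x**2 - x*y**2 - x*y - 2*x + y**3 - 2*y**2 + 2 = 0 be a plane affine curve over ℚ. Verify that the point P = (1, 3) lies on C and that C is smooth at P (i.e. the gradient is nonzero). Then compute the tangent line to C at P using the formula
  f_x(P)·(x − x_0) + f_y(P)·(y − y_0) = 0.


Tangent line at P: -10*x + 10*y - 20 = 0.

Step 1: f(1, 3) = 0, so P lies on C.
Step 2: partial derivatives
  f_x(x, y) = -6*x**2 + 4*x*y - 2*x - y**2 - y - 2, f_y(x, y) = 2*x**2 - 2*x*y - x + 3*y**2 - 4*y.
  f_x(P) = -10, f_y(P) = 10 (gradient nonzero, so P is smooth).
Step 3: tangent line at P: -10·(x − 1) + 10·(y − 3) = 0.
Expanding: -10*x + 10*y - 20 = 0.


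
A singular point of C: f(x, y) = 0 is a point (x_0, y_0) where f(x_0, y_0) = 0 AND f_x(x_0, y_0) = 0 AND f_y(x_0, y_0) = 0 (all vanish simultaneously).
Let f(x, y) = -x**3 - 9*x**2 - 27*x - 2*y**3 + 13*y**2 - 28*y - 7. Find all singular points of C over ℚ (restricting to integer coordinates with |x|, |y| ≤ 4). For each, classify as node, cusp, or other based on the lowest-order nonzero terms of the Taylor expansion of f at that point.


Singular points: {(-3, 2)}; classification: cusp.

Compute partial derivatives:
  f_x = -3*x**2 - 18*x - 27.
  f_y = -6*y**2 + 26*y - 28.
Scan x_0 ∈ {−4, ..., 4}. For each x_0, f_y(x_0, y) is a polynomial in y; find its integer roots y ∈ {−4, ..., 4}, then test f_x and f at those candidates.
  x = -4: f_y(-4, y) = -6*y**2 + 26*y - 28; vanishes at y ∈ {2}. (-4, 2): f_x = -3 ≠ 0.
  x = -3: f_y(-3, y) = -6*y**2 + 26*y - 28; vanishes at y ∈ {2}. (-3, 2): f_x = 0, f = 0 — SINGULAR.
  x = -2: f_y(-2, y) = -6*y**2 + 26*y - 28; vanishes at y ∈ {2}. (-2, 2): f_x = -3 ≠ 0.
  x = -1: f_y(-1, y) = -6*y**2 + 26*y - 28; vanishes at y ∈ {2}. (-1, 2): f_x = -12 ≠ 0.
  x = 0: f_y(0, y) = -6*y**2 + 26*y - 28; vanishes at y ∈ {2}. (0, 2): f_x = -27 ≠ 0.
  x = 1: f_y(1, y) = -6*y**2 + 26*y - 28; vanishes at y ∈ {2}. (1, 2): f_x = -48 ≠ 0.
  x = 2: f_y(2, y) = -6*y**2 + 26*y - 28; vanishes at y ∈ {2}. (2, 2): f_x = -75 ≠ 0.
  x = 3: f_y(3, y) = -6*y**2 + 26*y - 28; vanishes at y ∈ {2}. (3, 2): f_x = -108 ≠ 0.
  x = 4: f_y(4, y) = -6*y**2 + 26*y - 28; vanishes at y ∈ {2}. (4, 2): f_x = -147 ≠ 0.
Only singular point on the grid: (-3, 2).
Classify: substitute x = -3 + u, y = 2 + v and expand: f = -u**3 - 2*v**3 + v**2.
No constant or linear terms (consistent with a singular point). Quadratic part: v**2. Cubic part: -u**3 - 2*v**3.
The quadratic part v**2 is a perfect square, so there is a single (double) tangent line v = 0, i.e. y = 2. Restricting the cubic part to that line (v = 0) leaves -u**3 ≠ 0, so f is not divisible by v and the branch is v² ≈ u**3 to lowest order — this is a cusp.
Classification: cusp.


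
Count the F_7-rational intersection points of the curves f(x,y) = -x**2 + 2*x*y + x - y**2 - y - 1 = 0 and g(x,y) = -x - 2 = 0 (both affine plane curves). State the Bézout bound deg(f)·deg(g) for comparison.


Common zeros: {(5, 0), (5, 2)}; count = 2; Bézout bound = 2.

deg(f) = 2, deg(g) = 1, so Bézout bound = 2.
Scan x ∈ F_7. For each x, list the y ∈ F_7 with f(x, y) ≡ 0 and those with g(x, y) ≡ 0 (mod 7); the common zeros in that column are the intersection.
  x = 0: f ≡ 0 at y ∈ {2, 4}; g ≡ 0 at y ∈ ∅; common: ∅.
  x = 1: f ≡ 0 at y ∈ {3, 5}; g ≡ 0 at y ∈ ∅; common: ∅.
  x = 2: f ≡ 0 at y ∈ {4, 6}; g ≡ 0 at y ∈ ∅; common: ∅.
  x = 3: f ≡ 0 at y ∈ {0, 5}; g ≡ 0 at y ∈ ∅; common: ∅.
  x = 4: f ≡ 0 at y ∈ {1, 6}; g ≡ 0 at y ∈ ∅; common: ∅.
  x = 5: f ≡ 0 at y ∈ {0, 2}; g ≡ 0 at y ∈ {0, 1, 2, 3, 4, 5, 6}; common: {0, 2}.
  x = 6: f ≡ 0 at y ∈ {1, 3}; g ≡ 0 at y ∈ ∅; common: ∅.
Collecting: common zeros = {(5, 0), (5, 2)}, so the count is 2.
Comparison with the Bézout bound: 2 ≤ 2 = deg(f)·deg(g), as expected for curves with no common component (the bound is attained).


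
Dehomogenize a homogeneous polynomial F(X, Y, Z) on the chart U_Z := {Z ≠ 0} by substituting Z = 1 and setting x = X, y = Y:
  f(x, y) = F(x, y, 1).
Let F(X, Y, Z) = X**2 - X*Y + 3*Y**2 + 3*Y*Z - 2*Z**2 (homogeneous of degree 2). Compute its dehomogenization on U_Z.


f(x, y) = x**2 - x*y + 3*y**2 + 3*y - 2

On U_Z we set Z = 1. Each monomial c·X^i·Y^j·Z^k in F becomes c·x^i·y^j·1^k = c·x^i·y^j.
Substituting Z = 1: F(X, Y, 1) = x**2 - x*y + 3*y**2 + 3*y - 2.
Note: deg(f) ≤ deg(F) = 2; strict inequality happens when F is divisible by Z (lost terms).


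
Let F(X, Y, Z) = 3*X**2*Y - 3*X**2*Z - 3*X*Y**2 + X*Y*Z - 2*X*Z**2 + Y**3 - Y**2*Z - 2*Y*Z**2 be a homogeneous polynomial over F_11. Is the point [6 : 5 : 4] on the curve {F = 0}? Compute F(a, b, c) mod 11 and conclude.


F(6,5,4) ≡ 1 (mod 11); P is NOT on the curve.

Evaluate F(6, 5, 4) term-by-term (mod 11).
  3*X**2*Y ↦ 3·36·5·1 = 540
  -3*X**2*Z ↦ -3·36·1·4 = -432
  -3*X*Y**2 ↦ -3·6·25·1 = -450
  X*Y*Z ↦ 1·6·5·4 = 120
  -2*X*Z**2 ↦ -2·6·1·16 = -192
  Y**3 ↦ 1·1·125·1 = 125
  -Y**2*Z ↦ -1·1·25·4 = -100
  -2*Y*Z**2 ↦ -2·1·5·16 = -160
Sum: F(6, 5, 4) = (540) + (-432) + (-450) + (120) + (-192) + (125) + (-100) + (-160) = -549.
Reducing mod 11: -549 ≡ 1 (mod 11).
Since F(a, b, c) ≡ 1 ≠ 0 (mod 11), P does NOT lie on the curve.


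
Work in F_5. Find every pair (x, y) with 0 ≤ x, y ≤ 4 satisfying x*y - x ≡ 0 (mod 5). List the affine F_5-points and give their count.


Affine F_5-points: {(0, 0), (0, 1), (0, 2), (0, 3), (0, 4), (1, 1), (2, 1), (3, 1), (4, 1)}; count = 9.

For each of the 25 pairs (x, y) ∈ F_5², evaluate f(x, y) mod 5. Record the zeros.
  x = 0: [0↦0, 1↦0, 2↦0, 3↦0, 4↦0]  zeros at y ∈ {0, 1, 2, 3, 4}
  x = 1: [0↦4, 1↦0, 2↦1, 3↦2, 4↦3]  zeros at y ∈ {1}
  x = 2: [0↦3, 1↦0, 2↦2, 3↦4, 4↦1]  zeros at y ∈ {1}
  x = 3: [0↦2, 1↦0, 2↦3, 3↦1, 4↦4]  zeros at y ∈ {1}
  x = 4: [0↦1, 1↦0, 2↦4, 3↦3, 4↦2]  zeros at y ∈ {1}
Collecting zeros: affine points = {(0, 0), (0, 1), (0, 2), (0, 3), (0, 4), (1, 1), (2, 1), (3, 1), (4, 1)}.
Total count |C(F_5)_aff| = 9.


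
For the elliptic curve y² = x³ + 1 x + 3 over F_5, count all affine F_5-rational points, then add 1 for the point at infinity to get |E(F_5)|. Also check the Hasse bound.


Affine points = {(1, 0), (4, 1), (4, 4)}; affine count = 3; |E(F_5)| = 4.

Discriminant check: Δ ∝ 4a³ + 27b² = 4·1³ + 27·3² = 4·1 + 27·9 ≡ 2 (mod 5). Nonzero ⇒ E is nonsingular.
For each x ∈ F_5, compute rhs = x³ + 1·x + 3 mod 5, then count y ∈ F_5 with y² ≡ rhs.
  x = 0: rhs = 3, matching y values: none (0 points).
  x = 1: rhs = 0, matching y values: 0 (1 points).
  x = 2: rhs = 3, matching y values: none (0 points).
  x = 3: rhs = 3, matching y values: none (0 points).
  x = 4: rhs = 1, matching y values: 1, 4 (2 points).
Total affine count: 3.
Full point count |E(F_5)| = 3 + 1 = 4.
Hasse bound: |4 − (5+1)| = |-2| = 2 ≤ 2√5 ≈ 4.4721 ✓.


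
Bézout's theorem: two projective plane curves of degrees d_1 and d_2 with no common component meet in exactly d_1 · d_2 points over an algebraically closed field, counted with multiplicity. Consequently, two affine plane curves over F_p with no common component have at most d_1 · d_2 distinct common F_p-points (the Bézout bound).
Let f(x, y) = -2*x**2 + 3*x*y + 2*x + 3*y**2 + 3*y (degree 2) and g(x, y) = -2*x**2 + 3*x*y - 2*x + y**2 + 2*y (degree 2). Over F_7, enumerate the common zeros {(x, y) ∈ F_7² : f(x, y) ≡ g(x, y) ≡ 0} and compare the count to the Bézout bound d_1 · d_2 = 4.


Common zeros: {(0, 0)}; count = 1; Bézout bound = 4.

deg(f) = 2, deg(g) = 2, so Bézout bound = 4.
Scan x ∈ F_7. For each x, list the y ∈ F_7 with f(x, y) ≡ 0 and those with g(x, y) ≡ 0 (mod 7); the common zeros in that column are the intersection.
  x = 0: f ≡ 0 at y ∈ {0, 6}; g ≡ 0 at y ∈ {0, 5}; common: {0}.
  x = 1: f ≡ 0 at y ∈ {0, 5}; g ≡ 0 at y ∈ ∅; common: ∅.
  x = 2: f ≡ 0 at y ∈ ∅; g ≡ 0 at y ∈ {3}; common: ∅.
  x = 3: f ≡ 0 at y ∈ {4, 6}; g ≡ 0 at y ∈ {5}; common: ∅.
  x = 4: f ≡ 0 at y ∈ {4, 5}; g ≡ 0 at y ∈ ∅; common: ∅.
  x = 5: f ≡ 0 at y ∈ ∅; g ≡ 0 at y ∈ {1, 3}; common: ∅.
  x = 6: f ≡ 0 at y ∈ ∅; g ≡ 0 at y ∈ {0, 1}; common: ∅.
Collecting: common zeros = {(0, 0)}, so the count is 1.
Comparison with the Bézout bound: 1 ≤ 4 = deg(f)·deg(g), as expected for curves with no common component (the affine F_7-count falls short of the bound because intersections may lie at infinity, over extension fields, or carry multiplicity).


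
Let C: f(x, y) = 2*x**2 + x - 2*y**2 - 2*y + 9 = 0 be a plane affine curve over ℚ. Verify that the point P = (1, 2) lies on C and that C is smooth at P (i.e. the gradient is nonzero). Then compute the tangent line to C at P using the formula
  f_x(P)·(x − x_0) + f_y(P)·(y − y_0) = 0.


Tangent line at P: 5*x - 10*y + 15 = 0.

Step 1: f(1, 2) = 0, so P lies on C.
Step 2: partial derivatives
  f_x(x, y) = 4*x + 1, f_y(x, y) = -4*y - 2.
  f_x(P) = 5, f_y(P) = -10 (gradient nonzero, so P is smooth).
Step 3: tangent line at P: 5·(x − 1) + -10·(y − 2) = 0.
Expanding: 5*x - 10*y + 15 = 0.


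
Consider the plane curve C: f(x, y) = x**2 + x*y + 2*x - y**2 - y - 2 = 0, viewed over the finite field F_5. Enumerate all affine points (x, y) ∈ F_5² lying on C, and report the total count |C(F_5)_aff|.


Affine F_5-points: {(1, 1), (1, 4), (2, 3), (3, 3), (3, 4)}; count = 5.

For each of the 25 pairs (x, y) ∈ F_5², evaluate f(x, y) mod 5. Record the zeros.
  x = 0: [0↦3, 1↦1, 2↦2, 3↦1, 4↦3]  zeros at y ∈ ∅
  x = 1: [0↦1, 1↦0, 2↦2, 3↦2, 4↦0]  zeros at y ∈ {1, 4}
  x = 2: [0↦1, 1↦1, 2↦4, 3↦0, 4↦4]  zeros at y ∈ {3}
  x = 3: [0↦3, 1↦4, 2↦3, 3↦0, 4↦0]  zeros at y ∈ {3, 4}
  x = 4: [0↦2, 1↦4, 2↦4, 3↦2, 4↦3]  zeros at y ∈ ∅
Collecting zeros: affine points = {(1, 1), (1, 4), (2, 3), (3, 3), (3, 4)}.
Total count |C(F_5)_aff| = 5.


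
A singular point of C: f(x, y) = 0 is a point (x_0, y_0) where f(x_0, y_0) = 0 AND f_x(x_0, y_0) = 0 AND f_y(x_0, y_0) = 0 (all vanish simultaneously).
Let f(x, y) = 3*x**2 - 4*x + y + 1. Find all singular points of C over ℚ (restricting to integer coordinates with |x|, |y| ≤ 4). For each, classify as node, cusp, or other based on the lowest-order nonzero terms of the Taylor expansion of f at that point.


No singular points in the scanned grid; C is smooth there.

Compute partial derivatives:
  f_x = 6*x - 4.
  f_y = 1.
f_y = 1 is a nonzero constant, so f_y never vanishes: no point (x, y) can satisfy f = f_x = f_y = 0. In particular no (x, y) ∈ {−4, ..., 4}² is singular; the curve is smooth.


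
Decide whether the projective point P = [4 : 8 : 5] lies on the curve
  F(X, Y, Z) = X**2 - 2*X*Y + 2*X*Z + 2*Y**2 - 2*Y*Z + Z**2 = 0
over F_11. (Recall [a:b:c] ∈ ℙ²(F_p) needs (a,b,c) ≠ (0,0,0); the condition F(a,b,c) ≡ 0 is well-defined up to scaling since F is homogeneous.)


F(4,8,5) ≡ 10 (mod 11); P is NOT on the curve.

Evaluate F(4, 8, 5) term-by-term (mod 11).
  X**2 ↦ 1·16·1·1 = 16
  -2*X*Y ↦ -2·4·8·1 = -64
  2*X*Z ↦ 2·4·1·5 = 40
  2*Y**2 ↦ 2·1·64·1 = 128
  -2*Y*Z ↦ -2·1·8·5 = -80
  Z**2 ↦ 1·1·1·25 = 25
Sum: F(4, 8, 5) = (16) + (-64) + (40) + (128) + (-80) + (25) = 65.
Reducing mod 11: 65 ≡ 10 (mod 11).
Since F(a, b, c) ≡ 10 ≠ 0 (mod 11), P does NOT lie on the curve.


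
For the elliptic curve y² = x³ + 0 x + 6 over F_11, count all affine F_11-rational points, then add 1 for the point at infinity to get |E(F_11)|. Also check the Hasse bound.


Affine points = {(2, 5), (2, 6), (3, 0), (4, 2), (4, 9), (8, 1), (8, 10), (9, 3), (9, 8), (10, 4), (10, 7)}; affine count = 11; |E(F_11)| = 12.

Discriminant check: Δ ∝ 4a³ + 27b² = 4·0³ + 27·6² = 4·0 + 27·36 ≡ 4 (mod 11). Nonzero ⇒ E is nonsingular.
For each x ∈ F_11, compute rhs = x³ + 0·x + 6 mod 11, then count y ∈ F_11 with y² ≡ rhs.
  x = 0: rhs = 6, matching y values: none (0 points).
  x = 1: rhs = 7, matching y values: none (0 points).
  x = 2: rhs = 3, matching y values: 5, 6 (2 points).
  x = 3: rhs = 0, matching y values: 0 (1 points).
  x = 4: rhs = 4, matching y values: 2, 9 (2 points).
  x = 5: rhs = 10, matching y values: none (0 points).
  x = 6: rhs = 2, matching y values: none (0 points).
  x = 7: rhs = 8, matching y values: none (0 points).
  x = 8: rhs = 1, matching y values: 1, 10 (2 points).
  x = 9: rhs = 9, matching y values: 3, 8 (2 points).
  x = 10: rhs = 5, matching y values: 4, 7 (2 points).
Total affine count: 11.
Full point count |E(F_11)| = 11 + 1 = 12.
Hasse bound: |12 − (11+1)| = |0| = 0 ≤ 2√11 ≈ 6.6332 ✓.


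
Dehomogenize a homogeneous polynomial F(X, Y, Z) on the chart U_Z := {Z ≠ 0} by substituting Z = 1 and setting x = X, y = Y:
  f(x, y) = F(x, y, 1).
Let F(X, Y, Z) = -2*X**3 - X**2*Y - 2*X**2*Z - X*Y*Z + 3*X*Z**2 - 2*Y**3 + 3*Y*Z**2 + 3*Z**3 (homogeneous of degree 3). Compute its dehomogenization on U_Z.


f(x, y) = -2*x**3 - x**2*y - 2*x**2 - x*y + 3*x - 2*y**3 + 3*y + 3

On U_Z we set Z = 1. Each monomial c·X^i·Y^j·Z^k in F becomes c·x^i·y^j·1^k = c·x^i·y^j.
Substituting Z = 1: F(X, Y, 1) = -2*x**3 - x**2*y - 2*x**2 - x*y + 3*x - 2*y**3 + 3*y + 3.
Note: deg(f) ≤ deg(F) = 3; strict inequality happens when F is divisible by Z (lost terms).


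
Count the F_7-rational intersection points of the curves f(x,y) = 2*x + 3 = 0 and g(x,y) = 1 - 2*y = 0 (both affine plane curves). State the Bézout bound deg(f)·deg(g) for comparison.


Common zeros: {(2, 4)}; count = 1; Bézout bound = 1.

deg(f) = 1, deg(g) = 1, so Bézout bound = 1.
Scan x ∈ F_7. For each x, list the y ∈ F_7 with f(x, y) ≡ 0 and those with g(x, y) ≡ 0 (mod 7); the common zeros in that column are the intersection.
  x = 0: f ≡ 0 at y ∈ ∅; g ≡ 0 at y ∈ {4}; common: ∅.
  x = 1: f ≡ 0 at y ∈ ∅; g ≡ 0 at y ∈ {4}; common: ∅.
  x = 2: f ≡ 0 at y ∈ {0, 1, 2, 3, 4, 5, 6}; g ≡ 0 at y ∈ {4}; common: {4}.
  x = 3: f ≡ 0 at y ∈ ∅; g ≡ 0 at y ∈ {4}; common: ∅.
  x = 4: f ≡ 0 at y ∈ ∅; g ≡ 0 at y ∈ {4}; common: ∅.
  x = 5: f ≡ 0 at y ∈ ∅; g ≡ 0 at y ∈ {4}; common: ∅.
  x = 6: f ≡ 0 at y ∈ ∅; g ≡ 0 at y ∈ {4}; common: ∅.
Collecting: common zeros = {(2, 4)}, so the count is 1.
Comparison with the Bézout bound: 1 ≤ 1 = deg(f)·deg(g), as expected for curves with no common component (the bound is attained).


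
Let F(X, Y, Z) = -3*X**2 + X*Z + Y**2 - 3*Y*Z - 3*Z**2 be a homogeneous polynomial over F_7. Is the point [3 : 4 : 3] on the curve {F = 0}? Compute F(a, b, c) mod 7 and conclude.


F(3,4,3) ≡ 5 (mod 7); P is NOT on the curve.

Evaluate F(3, 4, 3) term-by-term (mod 7).
  -3*X**2 ↦ -3·9·1·1 = -27
  X*Z ↦ 1·3·1·3 = 9
  Y**2 ↦ 1·1·16·1 = 16
  -3*Y*Z ↦ -3·1·4·3 = -36
  -3*Z**2 ↦ -3·1·1·9 = -27
Sum: F(3, 4, 3) = (-27) + (9) + (16) + (-36) + (-27) = -65.
Reducing mod 7: -65 ≡ 5 (mod 7).
Since F(a, b, c) ≡ 5 ≠ 0 (mod 7), P does NOT lie on the curve.


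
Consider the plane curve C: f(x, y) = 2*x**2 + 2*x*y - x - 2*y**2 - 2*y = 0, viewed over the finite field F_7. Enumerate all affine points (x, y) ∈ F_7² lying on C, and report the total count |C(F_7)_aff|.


Affine F_7-points: {(0, 0), (0, 6), (1, 2), (1, 5), (4, 0), (4, 3), (5, 5), (5, 6)}; count = 8.

For each of the 49 pairs (x, y) ∈ F_7², evaluate f(x, y) mod 7. Record the zeros.
  x = 0: [0↦0, 1↦3, 2↦2, 3↦4, 4↦2, 5↦3, 6↦0]  zeros at y ∈ {0, 6}
  x = 1: [0↦1, 1↦6, 2↦0, 3↦4, 4↦4, 5↦0, 6↦6]  zeros at y ∈ {2, 5}
  x = 2: [0↦6, 1↦6, 2↦2, 3↦1, 4↦3, 5↦1, 6↦2]  zeros at y ∈ ∅
  x = 3: [0↦1, 1↦3, 2↦1, 3↦2, 4↦6, 5↦6, 6↦2]  zeros at y ∈ ∅
  x = 4: [0↦0, 1↦4, 2↦4, 3↦0, 4↦6, 5↦1, 6↦6]  zeros at y ∈ {0, 3}
  x = 5: [0↦3, 1↦2, 2↦4, 3↦2, 4↦3, 5↦0, 6↦0]  zeros at y ∈ {5, 6}
  x = 6: [0↦3, 1↦4, 2↦1, 3↦1, 4↦4, 5↦3, 6↦5]  zeros at y ∈ ∅
Collecting zeros: affine points = {(0, 0), (0, 6), (1, 2), (1, 5), (4, 0), (4, 3), (5, 5), (5, 6)}.
Total count |C(F_7)_aff| = 8.


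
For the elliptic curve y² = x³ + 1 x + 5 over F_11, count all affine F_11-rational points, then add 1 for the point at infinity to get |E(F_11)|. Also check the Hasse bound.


Affine points = {(0, 4), (0, 7), (2, 2), (2, 9), (5, 5), (5, 6), (7, 5), (7, 6), (10, 5), (10, 6)}; affine count = 10; |E(F_11)| = 11.

Discriminant check: Δ ∝ 4a³ + 27b² = 4·1³ + 27·5² = 4·1 + 27·25 ≡ 8 (mod 11). Nonzero ⇒ E is nonsingular.
For each x ∈ F_11, compute rhs = x³ + 1·x + 5 mod 11, then count y ∈ F_11 with y² ≡ rhs.
  x = 0: rhs = 5, matching y values: 4, 7 (2 points).
  x = 1: rhs = 7, matching y values: none (0 points).
  x = 2: rhs = 4, matching y values: 2, 9 (2 points).
  x = 3: rhs = 2, matching y values: none (0 points).
  x = 4: rhs = 7, matching y values: none (0 points).
  x = 5: rhs = 3, matching y values: 5, 6 (2 points).
  x = 6: rhs = 7, matching y values: none (0 points).
  x = 7: rhs = 3, matching y values: 5, 6 (2 points).
  x = 8: rhs = 8, matching y values: none (0 points).
  x = 9: rhs = 6, matching y values: none (0 points).
  x = 10: rhs = 3, matching y values: 5, 6 (2 points).
Total affine count: 10.
Full point count |E(F_11)| = 10 + 1 = 11.
Hasse bound: |11 − (11+1)| = |-1| = 1 ≤ 2√11 ≈ 6.6332 ✓.


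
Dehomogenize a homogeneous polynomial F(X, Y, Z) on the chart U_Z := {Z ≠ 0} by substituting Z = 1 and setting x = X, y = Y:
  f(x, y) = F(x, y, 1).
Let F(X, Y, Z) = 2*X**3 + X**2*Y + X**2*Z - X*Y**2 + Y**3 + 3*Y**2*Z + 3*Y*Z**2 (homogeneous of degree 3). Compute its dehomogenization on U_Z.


f(x, y) = 2*x**3 + x**2*y + x**2 - x*y**2 + y**3 + 3*y**2 + 3*y

On U_Z we set Z = 1. Each monomial c·X^i·Y^j·Z^k in F becomes c·x^i·y^j·1^k = c·x^i·y^j.
Substituting Z = 1: F(X, Y, 1) = 2*x**3 + x**2*y + x**2 - x*y**2 + y**3 + 3*y**2 + 3*y.
Note: deg(f) ≤ deg(F) = 3; strict inequality happens when F is divisible by Z (lost terms).


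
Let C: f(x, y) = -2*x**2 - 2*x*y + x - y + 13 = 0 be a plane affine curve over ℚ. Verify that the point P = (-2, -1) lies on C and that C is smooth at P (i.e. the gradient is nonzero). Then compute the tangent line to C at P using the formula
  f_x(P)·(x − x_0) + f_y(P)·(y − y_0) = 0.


Tangent line at P: 11*x + 3*y + 25 = 0.

Step 1: f(-2, -1) = 0, so P lies on C.
Step 2: partial derivatives
  f_x(x, y) = -4*x - 2*y + 1, f_y(x, y) = -2*x - 1.
  f_x(P) = 11, f_y(P) = 3 (gradient nonzero, so P is smooth).
Step 3: tangent line at P: 11·(x − -2) + 3·(y − -1) = 0.
Expanding: 11*x + 3*y + 25 = 0.


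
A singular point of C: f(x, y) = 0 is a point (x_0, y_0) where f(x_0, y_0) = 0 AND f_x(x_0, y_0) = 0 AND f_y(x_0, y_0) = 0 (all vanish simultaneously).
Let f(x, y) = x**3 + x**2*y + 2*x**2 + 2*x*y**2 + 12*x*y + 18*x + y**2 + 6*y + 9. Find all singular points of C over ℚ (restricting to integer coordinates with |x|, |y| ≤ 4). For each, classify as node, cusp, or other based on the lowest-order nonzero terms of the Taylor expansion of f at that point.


Singular points: {(0, -3)}; classification: node.

Compute partial derivatives:
  f_x = 3*x**2 + 2*x*y + 4*x + 2*y**2 + 12*y + 18.
  f_y = x**2 + 4*x*y + 12*x + 2*y + 6.
Scan x_0 ∈ {−4, ..., 4}. For each x_0, f_y(x_0, y) is a polynomial in y; find its integer roots y ∈ {−4, ..., 4}, then test f_x and f at those candidates.
  x = -4: f_y(-4, y) = -14*y - 26; no integer root y with |y| ≤ 4.
  x = -3: f_y(-3, y) = -10*y - 21; no integer root y with |y| ≤ 4.
  x = -2: f_y(-2, y) = -6*y - 14; no integer root y with |y| ≤ 4.
  x = -1: f_y(-1, y) = -2*y - 5; no integer root y with |y| ≤ 4.
  x = 0: f_y(0, y) = 2*y + 6; vanishes at y ∈ {-3}. (0, -3): f_x = 0, f = 0 — SINGULAR.
  x = 1: f_y(1, y) = 6*y + 19; no integer root y with |y| ≤ 4.
  x = 2: f_y(2, y) = 10*y + 34; no integer root y with |y| ≤ 4.
  x = 3: f_y(3, y) = 14*y + 51; no integer root y with |y| ≤ 4.
  x = 4: f_y(4, y) = 18*y + 70; no integer root y with |y| ≤ 4.
Only singular point on the grid: (0, -3).
Classify: substitute x = 0 + u, y = -3 + v and expand: f = u**3 + u**2*v - u**2 + 2*u*v**2 + v**2.
No constant or linear terms (consistent with a singular point). Quadratic part: -u**2 + v**2. Cubic part: u**3 + u**2*v + 2*u*v**2.
The quadratic part v**2 - u**2 = (v − u)(v + u) splits into two distinct linear factors, so there are two distinct tangent lines y − -3 = ±(x − 0) — this is a node (ordinary double point).
Classification: node.


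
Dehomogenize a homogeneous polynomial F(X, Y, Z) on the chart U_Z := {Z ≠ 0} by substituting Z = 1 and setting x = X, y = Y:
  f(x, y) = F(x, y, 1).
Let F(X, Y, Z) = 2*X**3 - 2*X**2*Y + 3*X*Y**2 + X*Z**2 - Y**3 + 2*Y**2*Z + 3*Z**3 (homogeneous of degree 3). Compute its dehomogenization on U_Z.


f(x, y) = 2*x**3 - 2*x**2*y + 3*x*y**2 + x - y**3 + 2*y**2 + 3

On U_Z we set Z = 1. Each monomial c·X^i·Y^j·Z^k in F becomes c·x^i·y^j·1^k = c·x^i·y^j.
Substituting Z = 1: F(X, Y, 1) = 2*x**3 - 2*x**2*y + 3*x*y**2 + x - y**3 + 2*y**2 + 3.
Note: deg(f) ≤ deg(F) = 3; strict inequality happens when F is divisible by Z (lost terms).


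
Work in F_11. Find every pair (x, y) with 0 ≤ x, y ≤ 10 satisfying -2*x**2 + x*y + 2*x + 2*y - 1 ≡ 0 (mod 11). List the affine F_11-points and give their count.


Affine F_11-points: {(0, 6), (1, 4), (2, 4), (3, 7), (4, 6), (5, 9), (6, 9), (7, 7), (8, 8), (10, 5)}; count = 10.

For each of the 121 pairs (x, y) ∈ F_11², evaluate f(x, y) mod 11. Record the zeros.
  x = 0: [0↦10, 1↦1, 2↦3, 3↦5, 4↦7, 5↦9, 6↦0, 7↦2, 8↦4, 9↦6, 10↦8]  zeros at y ∈ {6}
  x = 1: [0↦10, 1↦2, 2↦5, 3↦8, 4↦0, 5↦3, 6↦6, 7↦9, 8↦1, 9↦4, 10↦7]  zeros at y ∈ {4}
  x = 2: [0↦6, 1↦10, 2↦3, 3↦7, 4↦0, 5↦4, 6↦8, 7↦1, 8↦5, 9↦9, 10↦2]  zeros at y ∈ {4}
  x = 3: [0↦9, 1↦3, 2↦8, 3↦2, 4↦7, 5↦1, 6↦6, 7↦0, 8↦5, 9↦10, 10↦4]  zeros at y ∈ {7}
  x = 4: [0↦8, 1↦3, 2↦9, 3↦4, 4↦10, 5↦5, 6↦0, 7↦6, 8↦1, 9↦7, 10↦2]  zeros at y ∈ {6}
  x = 5: [0↦3, 1↦10, 2↦6, 3↦2, 4↦9, 5↦5, 6↦1, 7↦8, 8↦4, 9↦0, 10↦7]  zeros at y ∈ {9}
  x = 6: [0↦5, 1↦2, 2↦10, 3↦7, 4↦4, 5↦1, 6↦9, 7↦6, 8↦3, 9↦0, 10↦8]  zeros at y ∈ {9}
  x = 7: [0↦3, 1↦1, 2↦10, 3↦8, 4↦6, 5↦4, 6↦2, 7↦0, 8↦9, 9↦7, 10↦5]  zeros at y ∈ {7}
  x = 8: [0↦8, 1↦7, 2↦6, 3↦5, 4↦4, 5↦3, 6↦2, 7↦1, 8↦0, 9↦10, 10↦9]  zeros at y ∈ {8}
  x = 9: [0↦9, 1↦9, 2↦9, 3↦9, 4↦9, 5↦9, 6↦9, 7↦9, 8↦9, 9↦9, 10↦9]  zeros at y ∈ ∅
  x = 10: [0↦6, 1↦7, 2↦8, 3↦9, 4↦10, 5↦0, 6↦1, 7↦2, 8↦3, 9↦4, 10↦5]  zeros at y ∈ {5}
Collecting zeros: affine points = {(0, 6), (1, 4), (2, 4), (3, 7), (4, 6), (5, 9), (6, 9), (7, 7), (8, 8), (10, 5)}.
Total count |C(F_11)_aff| = 10.


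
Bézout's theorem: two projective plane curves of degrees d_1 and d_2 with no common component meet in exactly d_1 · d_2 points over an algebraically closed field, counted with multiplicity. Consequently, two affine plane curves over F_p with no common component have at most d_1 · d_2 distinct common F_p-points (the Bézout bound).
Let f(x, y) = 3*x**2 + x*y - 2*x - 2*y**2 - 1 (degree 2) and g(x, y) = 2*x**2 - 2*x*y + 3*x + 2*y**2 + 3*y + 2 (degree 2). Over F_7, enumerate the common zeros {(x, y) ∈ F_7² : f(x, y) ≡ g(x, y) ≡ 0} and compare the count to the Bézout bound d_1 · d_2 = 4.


Common zeros: {(1, 0), (3, 1), (3, 4)}; count = 3; Bézout bound = 4.

deg(f) = 2, deg(g) = 2, so Bézout bound = 4.
Scan x ∈ F_7. For each x, list the y ∈ F_7 with f(x, y) ≡ 0 and those with g(x, y) ≡ 0 (mod 7); the common zeros in that column are the intersection.
  x = 0: f ≡ 0 at y ∈ ∅; g ≡ 0 at y ∈ {1}; common: ∅.
  x = 1: f ≡ 0 at y ∈ {0, 4}; g ≡ 0 at y ∈ {0, 3}; common: {0}.
  x = 2: f ≡ 0 at y ∈ {0, 1}; g ≡ 0 at y ∈ ∅; common: ∅.
  x = 3: f ≡ 0 at y ∈ {1, 4}; g ≡ 0 at y ∈ {1, 4}; common: {1, 4}.
  x = 4: f ≡ 0 at y ∈ ∅; g ≡ 0 at y ∈ {3}; common: ∅.
  x = 5: f ≡ 0 at y ∈ ∅; g ≡ 0 at y ∈ ∅; common: ∅.
  x = 6: f ≡ 0 at y ∈ ∅; g ≡ 0 at y ∈ ∅; common: ∅.
Collecting: common zeros = {(1, 0), (3, 1), (3, 4)}, so the count is 3.
Comparison with the Bézout bound: 3 ≤ 4 = deg(f)·deg(g), as expected for curves with no common component (the affine F_7-count falls short of the bound because intersections may lie at infinity, over extension fields, or carry multiplicity).


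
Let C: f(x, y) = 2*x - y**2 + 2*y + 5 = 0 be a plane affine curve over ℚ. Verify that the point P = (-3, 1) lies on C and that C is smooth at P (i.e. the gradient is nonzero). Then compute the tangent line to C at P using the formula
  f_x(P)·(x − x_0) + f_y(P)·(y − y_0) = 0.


Tangent line at P: 2*x + 6 = 0.

Step 1: f(-3, 1) = 0, so P lies on C.
Step 2: partial derivatives
  f_x(x, y) = 2, f_y(x, y) = 2 - 2*y.
  f_x(P) = 2, f_y(P) = 0 (gradient nonzero, so P is smooth).
Step 3: tangent line at P: 2·(x − -3) + 0·(y − 1) = 0.
Expanding: 2*x + 6 = 0.


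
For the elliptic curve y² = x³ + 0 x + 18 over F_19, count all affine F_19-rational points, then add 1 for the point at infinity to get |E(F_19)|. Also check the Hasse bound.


Affine points = {(1, 0), (2, 8), (2, 11), (3, 8), (3, 11), (4, 5), (4, 14), (6, 5), (6, 14), (7, 0), (8, 6), (8, 13), (9, 5), (9, 14), (10, 7), (10, 12), (11, 0), (12, 6), (12, 13), (13, 7), (13, 12), (14, 8), (14, 11), (15, 7), (15, 12), (18, 6), (18, 13)}; affine count = 27; |E(F_19)| = 28.

Discriminant check: Δ ∝ 4a³ + 27b² = 4·0³ + 27·18² = 4·0 + 27·324 ≡ 8 (mod 19). Nonzero ⇒ E is nonsingular.
For each x ∈ F_19, compute rhs = x³ + 0·x + 18 mod 19, then count y ∈ F_19 with y² ≡ rhs.
  x = 0: rhs = 18, matching y values: none (0 points).
  x = 1: rhs = 0, matching y values: 0 (1 points).
  x = 2: rhs = 7, matching y values: 8, 11 (2 points).
  x = 3: rhs = 7, matching y values: 8, 11 (2 points).
  x = 4: rhs = 6, matching y values: 5, 14 (2 points).
  x = 5: rhs = 10, matching y values: none (0 points).
  x = 6: rhs = 6, matching y values: 5, 14 (2 points).
  x = 7: rhs = 0, matching y values: 0 (1 points).
  x = 8: rhs = 17, matching y values: 6, 13 (2 points).
  x = 9: rhs = 6, matching y values: 5, 14 (2 points).
  x = 10: rhs = 11, matching y values: 7, 12 (2 points).
  x = 11: rhs = 0, matching y values: 0 (1 points).
  x = 12: rhs = 17, matching y values: 6, 13 (2 points).
  x = 13: rhs = 11, matching y values: 7, 12 (2 points).
  x = 14: rhs = 7, matching y values: 8, 11 (2 points).
  x = 15: rhs = 11, matching y values: 7, 12 (2 points).
  x = 16: rhs = 10, matching y values: none (0 points).
  x = 17: rhs = 10, matching y values: none (0 points).
  x = 18: rhs = 17, matching y values: 6, 13 (2 points).
Total affine count: 27.
Full point count |E(F_19)| = 27 + 1 = 28.
Hasse bound: |28 − (19+1)| = |8| = 8 ≤ 2√19 ≈ 8.7178 ✓.


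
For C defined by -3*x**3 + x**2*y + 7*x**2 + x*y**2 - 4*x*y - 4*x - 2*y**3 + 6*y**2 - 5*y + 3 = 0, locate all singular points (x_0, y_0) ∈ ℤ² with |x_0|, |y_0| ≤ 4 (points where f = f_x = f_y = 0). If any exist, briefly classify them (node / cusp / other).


Singular points: {(1, 1)}; classification: node.

Compute partial derivatives:
  f_x = -9*x**2 + 2*x*y + 14*x + y**2 - 4*y - 4.
  f_y = x**2 + 2*x*y - 4*x - 6*y**2 + 12*y - 5.
Scan x_0 ∈ {−4, ..., 4}. For each x_0, f_y(x_0, y) is a polynomial in y; find its integer roots y ∈ {−4, ..., 4}, then test f_x and f at those candidates.
  x = -4: f_y(-4, y) = -6*y**2 + 4*y + 27; no integer root y with |y| ≤ 4.
  x = -3: f_y(-3, y) = -6*y**2 + 6*y + 16; no integer root y with |y| ≤ 4.
  x = -2: f_y(-2, y) = -6*y**2 + 8*y + 7; no integer root y with |y| ≤ 4.
  x = -1: f_y(-1, y) = -6*y**2 + 10*y; vanishes at y ∈ {0}. (-1, 0): f_x = -27 ≠ 0.
  x = 0: f_y(0, y) = -6*y**2 + 12*y - 5; no integer root y with |y| ≤ 4.
  x = 1: f_y(1, y) = -6*y**2 + 14*y - 8; vanishes at y ∈ {1}. (1, 1): f_x = 0, f = 0 — SINGULAR.
  x = 2: f_y(2, y) = -6*y**2 + 16*y - 9; no integer root y with |y| ≤ 4.
  x = 3: f_y(3, y) = -6*y**2 + 18*y - 8; no integer root y with |y| ≤ 4.
  x = 4: f_y(4, y) = -6*y**2 + 20*y - 5; no integer root y with |y| ≤ 4.
Only singular point on the grid: (1, 1).
Classify: substitute x = 1 + u, y = 1 + v and expand: f = -3*u**3 + u**2*v - u**2 + u*v**2 - 2*v**3 + v**2.
No constant or linear terms (consistent with a singular point). Quadratic part: -u**2 + v**2. Cubic part: -3*u**3 + u**2*v + u*v**2 - 2*v**3.
The quadratic part v**2 - u**2 = (v − u)(v + u) splits into two distinct linear factors, so there are two distinct tangent lines y − 1 = ±(x − 1) — this is a node (ordinary double point).
Classification: node.


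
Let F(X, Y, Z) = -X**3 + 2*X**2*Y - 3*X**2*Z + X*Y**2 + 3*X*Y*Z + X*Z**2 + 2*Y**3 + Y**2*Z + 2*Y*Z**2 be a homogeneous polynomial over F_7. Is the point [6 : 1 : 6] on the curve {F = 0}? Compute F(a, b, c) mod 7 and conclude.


F(6,1,6) ≡ 3 (mod 7); P is NOT on the curve.

Evaluate F(6, 1, 6) term-by-term (mod 7).
  -X**3 ↦ -1·216·1·1 = -216
  2*X**2*Y ↦ 2·36·1·1 = 72
  -3*X**2*Z ↦ -3·36·1·6 = -648
  X*Y**2 ↦ 1·6·1·1 = 6
  3*X*Y*Z ↦ 3·6·1·6 = 108
  X*Z**2 ↦ 1·6·1·36 = 216
  2*Y**3 ↦ 2·1·1·1 = 2
  Y**2*Z ↦ 1·1·1·6 = 6
  2*Y*Z**2 ↦ 2·1·1·36 = 72
Sum: F(6, 1, 6) = (-216) + (72) + (-648) + (6) + (108) + (216) + (2) + (6) + (72) = -382.
Reducing mod 7: -382 ≡ 3 (mod 7).
Since F(a, b, c) ≡ 3 ≠ 0 (mod 7), P does NOT lie on the curve.


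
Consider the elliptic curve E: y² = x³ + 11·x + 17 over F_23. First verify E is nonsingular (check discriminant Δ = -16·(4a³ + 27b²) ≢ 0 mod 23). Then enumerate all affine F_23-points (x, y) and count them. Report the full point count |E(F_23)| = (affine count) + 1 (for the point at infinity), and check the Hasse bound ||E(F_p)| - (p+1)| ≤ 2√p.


Affine points = {(1, 11), (1, 12), (2, 1), (2, 22), (3, 10), (3, 13), (5, 6), (5, 17), (6, 0), (7, 0), (10, 0), (19, 1), (19, 22), (20, 7), (20, 16)}; affine count = 15; |E(F_23)| = 16.

Discriminant check: Δ ∝ 4a³ + 27b² = 4·11³ + 27·17² = 4·1331 + 27·289 ≡ 17 (mod 23). Nonzero ⇒ E is nonsingular.
For each x ∈ F_23, compute rhs = x³ + 11·x + 17 mod 23, then count y ∈ F_23 with y² ≡ rhs.
  x = 0: rhs = 17, matching y values: none (0 points).
  x = 1: rhs = 6, matching y values: 11, 12 (2 points).
  x = 2: rhs = 1, matching y values: 1, 22 (2 points).
  x = 3: rhs = 8, matching y values: 10, 13 (2 points).
  x = 4: rhs = 10, matching y values: none (0 points).
  x = 5: rhs = 13, matching y values: 6, 17 (2 points).
  x = 6: rhs = 0, matching y values: 0 (1 points).
  x = 7: rhs = 0, matching y values: 0 (1 points).
  x = 8: rhs = 19, matching y values: none (0 points).
  x = 9: rhs = 17, matching y values: none (0 points).
  x = 10: rhs = 0, matching y values: 0 (1 points).
  x = 11: rhs = 20, matching y values: none (0 points).
  x = 12: rhs = 14, matching y values: none (0 points).
  x = 13: rhs = 11, matching y values: none (0 points).
  x = 14: rhs = 17, matching y values: none (0 points).
  x = 15: rhs = 15, matching y values: none (0 points).
  x = 16: rhs = 11, matching y values: none (0 points).
  x = 17: rhs = 11, matching y values: none (0 points).
  x = 18: rhs = 21, matching y values: none (0 points).
  x = 19: rhs = 1, matching y values: 1, 22 (2 points).
  x = 20: rhs = 3, matching y values: 7, 16 (2 points).
  x = 21: rhs = 10, matching y values: none (0 points).
  x = 22: rhs = 5, matching y values: none (0 points).
Total affine count: 15.
Full point count |E(F_23)| = 15 + 1 = 16.
Hasse bound: |16 − (23+1)| = |-8| = 8 ≤ 2√23 ≈ 9.5917 ✓.


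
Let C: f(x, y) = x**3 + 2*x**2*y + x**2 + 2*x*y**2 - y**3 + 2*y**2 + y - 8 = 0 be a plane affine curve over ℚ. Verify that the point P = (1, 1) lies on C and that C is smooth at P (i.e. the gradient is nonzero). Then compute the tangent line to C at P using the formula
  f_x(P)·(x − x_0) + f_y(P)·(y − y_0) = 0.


Tangent line at P: 11*x + 8*y - 19 = 0.

Step 1: f(1, 1) = 0, so P lies on C.
Step 2: partial derivatives
  f_x(x, y) = 3*x**2 + 4*x*y + 2*x + 2*y**2, f_y(x, y) = 2*x**2 + 4*x*y - 3*y**2 + 4*y + 1.
  f_x(P) = 11, f_y(P) = 8 (gradient nonzero, so P is smooth).
Step 3: tangent line at P: 11·(x − 1) + 8·(y − 1) = 0.
Expanding: 11*x + 8*y - 19 = 0.


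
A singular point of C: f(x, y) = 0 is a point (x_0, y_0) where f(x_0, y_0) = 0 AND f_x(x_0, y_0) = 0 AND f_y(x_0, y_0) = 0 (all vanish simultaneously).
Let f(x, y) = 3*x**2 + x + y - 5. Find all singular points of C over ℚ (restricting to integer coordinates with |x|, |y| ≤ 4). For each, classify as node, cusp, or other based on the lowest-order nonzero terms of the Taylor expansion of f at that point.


No singular points in the scanned grid; C is smooth there.

Compute partial derivatives:
  f_x = 6*x + 1.
  f_y = 1.
f_y = 1 is a nonzero constant, so f_y never vanishes: no point (x, y) can satisfy f = f_x = f_y = 0. In particular no (x, y) ∈ {−4, ..., 4}² is singular; the curve is smooth.


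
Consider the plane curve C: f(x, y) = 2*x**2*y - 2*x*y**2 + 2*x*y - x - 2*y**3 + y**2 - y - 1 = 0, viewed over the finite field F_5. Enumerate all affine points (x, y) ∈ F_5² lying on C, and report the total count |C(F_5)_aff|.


Affine F_5-points: {(0, 2), (2, 4), (3, 4), (4, 0), (4, 1), (4, 3)}; count = 6.

For each of the 25 pairs (x, y) ∈ F_5², evaluate f(x, y) mod 5. Record the zeros.
  x = 0: [0↦4, 1↦2, 2↦0, 3↦1, 4↦3]  zeros at y ∈ {2}
  x = 1: [0↦3, 1↦3, 2↦4, 3↦4, 4↦1]  zeros at y ∈ ∅
  x = 2: [0↦2, 1↦3, 2↦1, 3↦4, 4↦0]  zeros at y ∈ {4}
  x = 3: [0↦1, 1↦2, 2↦1, 3↦1, 4↦0]  zeros at y ∈ {4}
  x = 4: [0↦0, 1↦0, 2↦4, 3↦0, 4↦1]  zeros at y ∈ {0, 1, 3}
Collecting zeros: affine points = {(0, 2), (2, 4), (3, 4), (4, 0), (4, 1), (4, 3)}.
Total count |C(F_5)_aff| = 6.


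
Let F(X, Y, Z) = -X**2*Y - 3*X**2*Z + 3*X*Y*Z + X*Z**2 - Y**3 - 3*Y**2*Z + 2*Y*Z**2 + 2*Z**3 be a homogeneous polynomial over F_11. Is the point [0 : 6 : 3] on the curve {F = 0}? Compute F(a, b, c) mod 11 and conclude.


F(0,6,3) ≡ 7 (mod 11); P is NOT on the curve.

Evaluate F(0, 6, 3) term-by-term (mod 11).
  -X**2*Y ↦ -1·0·6·1 = 0
  -3*X**2*Z ↦ -3·0·1·3 = 0
  3*X*Y*Z ↦ 3·0·6·3 = 0
  X*Z**2 ↦ 1·0·1·9 = 0
  -Y**3 ↦ -1·1·216·1 = -216
  -3*Y**2*Z ↦ -3·1·36·3 = -324
  2*Y*Z**2 ↦ 2·1·6·9 = 108
  2*Z**3 ↦ 2·1·1·27 = 54
Sum: F(0, 6, 3) = (0) + (0) + (0) + (0) + (-216) + (-324) + (108) + (54) = -378.
Reducing mod 11: -378 ≡ 7 (mod 11).
Since F(a, b, c) ≡ 7 ≠ 0 (mod 11), P does NOT lie on the curve.
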